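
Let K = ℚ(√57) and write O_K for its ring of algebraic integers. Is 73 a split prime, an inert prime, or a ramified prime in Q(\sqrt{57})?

Since 57 ≡ 1 mod 4, the ring of integers is ℤ[(1+√57)/2] with discriminant 57.
disc(K) = 57 is not divisible by 73; 73 is unramified.
Legendre symbol by Euler's criterion: (57/73) ≡ 57^36 ≡ 1 (mod 73), i.e. (57/73) = 1.
(57/73) = 1, so 73 splits.

splits completely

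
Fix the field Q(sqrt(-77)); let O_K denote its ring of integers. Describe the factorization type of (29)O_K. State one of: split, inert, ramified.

inert

d = -77 ≡ 3 (mod 4), so O_K = ℤ[√-77] and disc(K) = 4d = -308.
disc(K) = -308 is not divisible by 29; 29 is unramified.
(-77/29) = 10^14 mod 29 = 28, giving Legendre symbol -1.
(-77/29) = -1, so 29 is inert.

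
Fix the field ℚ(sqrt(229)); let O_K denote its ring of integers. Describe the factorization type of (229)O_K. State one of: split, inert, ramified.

p ramifies

Since 229 ≡ 1 mod 4, the ring of integers is ℤ[(1+√229)/2] with discriminant 229.
229 divides disc(K) = 229, so 229 ramifies.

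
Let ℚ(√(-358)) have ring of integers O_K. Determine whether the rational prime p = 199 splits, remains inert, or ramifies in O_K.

-358 mod 4 = 2, hence disc K = 4·(-358) = -1432 and O_K = ℤ[√-358].
199 ∤ -1432, so 199 is unramified.
(-358/199) = 40^99 mod 199 = 1, giving Legendre symbol 1.
d is a quadratic residue mod p, hence 199 splits in O_K.

split — (199) = 𝔭₁𝔭₂ with 𝔭₁ ≠ 𝔭₂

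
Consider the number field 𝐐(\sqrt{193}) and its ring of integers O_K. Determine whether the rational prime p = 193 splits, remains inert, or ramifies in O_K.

193 mod 4 = 1, hence disc K = 193 and O_K = ℤ[(1+√193)/2].
193 divides disc(K) = 193, so 193 ramifies.

p ramifies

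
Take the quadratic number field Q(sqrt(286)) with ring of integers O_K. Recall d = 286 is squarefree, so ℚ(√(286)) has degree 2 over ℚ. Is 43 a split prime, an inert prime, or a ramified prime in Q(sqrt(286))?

Since 286 ≢ 1 mod 4, the ring of integers is ℤ[√286] with discriminant 4·286 = 1144.
disc(K) = 1144 is not divisible by 43; 43 is unramified.
Compute (286/43) via Euler: 28^((43-1)/2) mod 43 = 42, so (286/43) = -1.
Legendre symbol -1 ⇒ 43 is inert.

remains prime (inert)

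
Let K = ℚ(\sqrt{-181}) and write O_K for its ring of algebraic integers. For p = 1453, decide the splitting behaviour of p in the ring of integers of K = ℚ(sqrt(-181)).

Since -181 ≢ 1 mod 4, the ring of integers is ℤ[√-181] with discriminant 4·(-181) = -724.
1453 ∤ -724, so 1453 is unramified.
(-181/1453) = 1272^726 mod 1453 = 1, giving Legendre symbol 1.
d is a quadratic residue mod p, hence 1453 splits in O_K.

split — (1453) = 𝔭₁𝔭₂ with 𝔭₁ ≠ 𝔭₂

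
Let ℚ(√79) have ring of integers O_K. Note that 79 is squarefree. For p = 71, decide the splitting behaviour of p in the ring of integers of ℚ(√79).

Since 79 ≢ 1 mod 4, the ring of integers is ℤ[√79] with discriminant 4·79 = 316.
71 ∤ 316, so 71 is unramified.
Compute (79/71) via Euler: 8^((71-1)/2) mod 71 = 1, so (79/71) = 1.
(79/71) = 1, so 71 splits.

split — (71) = 𝔭₁𝔭₂ with 𝔭₁ ≠ 𝔭₂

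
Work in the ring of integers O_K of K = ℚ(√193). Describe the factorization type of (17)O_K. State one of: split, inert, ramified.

inert

d = 193 ≡ 1 (mod 4), so O_K = ℤ[(1+√193)/2] and disc(K) = d = 193.
disc(K) = 193 is not divisible by 17; 17 is unramified.
(193/17) = 6^8 mod 17 = 16, giving Legendre symbol -1.
Legendre symbol -1 ⇒ 17 is inert.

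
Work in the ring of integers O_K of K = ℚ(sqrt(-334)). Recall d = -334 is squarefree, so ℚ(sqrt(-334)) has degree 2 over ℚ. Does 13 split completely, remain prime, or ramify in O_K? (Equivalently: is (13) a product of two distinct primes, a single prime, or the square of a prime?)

split — (13) = 𝔭₁𝔭₂ with 𝔭₁ ≠ 𝔭₂

d = -334 ≡ 2 (mod 4), so O_K = ℤ[√-334] and disc(K) = 4d = -1336.
disc(K) = -1336 is not divisible by 13; 13 is unramified.
Compute (-334/13) via Euler: 4^((13-1)/2) mod 13 = 1, so (-334/13) = 1.
(-334/13) = 1, so 13 splits.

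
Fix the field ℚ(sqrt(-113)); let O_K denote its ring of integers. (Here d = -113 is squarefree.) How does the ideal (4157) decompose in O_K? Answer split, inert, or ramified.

4157 remains inert

Since -113 ≢ 1 mod 4, the ring of integers is ℤ[√-113] with discriminant 4·(-113) = -452.
4157 ∤ -452, so 4157 is unramified.
Compute (-113/4157) via Euler: 4044^((4157-1)/2) mod 4157 = 4156, so (-113/4157) = -1.
(-113/4157) = -1, so 4157 is inert.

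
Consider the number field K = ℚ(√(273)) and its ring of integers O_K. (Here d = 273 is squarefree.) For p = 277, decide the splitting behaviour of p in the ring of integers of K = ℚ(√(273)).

277 splits in O_K

d = 273 ≡ 1 (mod 4), so O_K = ℤ[(1+√273)/2] and disc(K) = d = 273.
277 ∤ 273, so 277 is unramified.
Compute (273/277) via Euler: 273^((277-1)/2) mod 277 = 1, so (273/277) = 1.
(273/277) = 1, so 277 splits.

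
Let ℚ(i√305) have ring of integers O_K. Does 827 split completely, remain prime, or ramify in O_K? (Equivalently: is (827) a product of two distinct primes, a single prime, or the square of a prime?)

d = -305 ≡ 3 (mod 4), so O_K = ℤ[√-305] and disc(K) = 4d = -1220.
827 ∤ -1220, so 827 is unramified.
Euler's criterion: (-305)^413 mod 827 = 1. Thus (-305|827) = 1.
Legendre symbol 1 ⇒ 827 is split.

split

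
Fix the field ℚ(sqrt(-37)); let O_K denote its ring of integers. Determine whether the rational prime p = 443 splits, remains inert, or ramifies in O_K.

p is inert

-37 mod 4 = 3, hence disc K = 4·(-37) = -148 and O_K = ℤ[√-37].
disc(K) = -148 is not divisible by 443; 443 is unramified.
Euler's criterion: (-37)^221 mod 443 = 442. Thus (-37|443) = -1.
(-37/443) = -1, so 443 is inert.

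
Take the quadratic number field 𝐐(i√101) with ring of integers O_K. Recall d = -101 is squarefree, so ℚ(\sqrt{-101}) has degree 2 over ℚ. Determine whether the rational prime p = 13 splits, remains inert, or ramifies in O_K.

split

-101 mod 4 = 3, hence disc K = 4·(-101) = -404 and O_K = ℤ[√-101].
13 ∤ -404, so 13 is unramified.
Euler's criterion: (-101)^6 mod 13 = 1. Thus (-101|13) = 1.
(-101/13) = 1, so 13 splits.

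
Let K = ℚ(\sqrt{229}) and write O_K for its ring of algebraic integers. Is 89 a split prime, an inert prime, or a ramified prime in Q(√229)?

d = 229 ≡ 1 (mod 4), so O_K = ℤ[(1+√229)/2] and disc(K) = d = 229.
89 ∤ 229, so 89 is unramified.
Euler's criterion: 229^44 mod 89 = 88. Thus (229|89) = -1.
(229/89) = -1, so 89 is inert.

89 remains inert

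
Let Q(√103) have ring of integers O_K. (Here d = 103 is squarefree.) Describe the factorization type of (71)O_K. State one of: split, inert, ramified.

103 mod 4 = 3, hence disc K = 4·103 = 412 and O_K = ℤ[√103].
71 ∤ 412, so 71 is unramified.
Compute (103/71) via Euler: 32^((71-1)/2) mod 71 = 1, so (103/71) = 1.
(103/71) = 1, so 71 splits.

splits completely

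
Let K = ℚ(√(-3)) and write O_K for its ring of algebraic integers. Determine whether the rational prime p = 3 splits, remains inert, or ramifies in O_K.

ramified — (3) = 𝔭²

Since -3 ≡ 1 mod 4, the ring of integers is ℤ[(1+√-3)/2] with discriminant -3.
3 divides disc(K) = -3, so 3 ramifies.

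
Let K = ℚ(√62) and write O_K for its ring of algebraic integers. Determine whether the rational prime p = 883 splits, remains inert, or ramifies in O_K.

remains prime (inert)

Since 62 ≢ 1 mod 4, the ring of integers is ℤ[√62] with discriminant 4·62 = 248.
883 ∤ 248, so 883 is unramified.
Euler's criterion: 62^441 mod 883 = 882. Thus (62|883) = -1.
(62/883) = -1, so 883 is inert.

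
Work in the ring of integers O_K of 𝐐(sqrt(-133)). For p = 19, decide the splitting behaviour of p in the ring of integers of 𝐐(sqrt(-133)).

ramifies in O_K

d = -133 ≡ 3 (mod 4), so O_K = ℤ[√-133] and disc(K) = 4d = -532.
Ramification test: 19 | -532. The prime 19 ramifies in K.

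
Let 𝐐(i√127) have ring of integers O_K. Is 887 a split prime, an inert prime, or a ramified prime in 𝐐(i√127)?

inert — (887) stays prime in O_K

Since -127 ≡ 1 mod 4, the ring of integers is ℤ[(1+√-127)/2] with discriminant -127.
887 ∤ -127, so 887 is unramified.
Euler's criterion: (-127)^443 mod 887 = 886. Thus (-127|887) = -1.
Legendre symbol -1 ⇒ 887 is inert.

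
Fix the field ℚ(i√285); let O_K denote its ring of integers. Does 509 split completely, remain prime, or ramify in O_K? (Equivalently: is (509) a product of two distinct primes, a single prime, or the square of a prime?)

-285 mod 4 = 3, hence disc K = 4·(-285) = -1140 and O_K = ℤ[√-285].
disc(K) = -1140 is not divisible by 509; 509 is unramified.
(-285/509) = 224^254 mod 509 = 1, giving Legendre symbol 1.
Legendre symbol 1 ⇒ 509 is split.

split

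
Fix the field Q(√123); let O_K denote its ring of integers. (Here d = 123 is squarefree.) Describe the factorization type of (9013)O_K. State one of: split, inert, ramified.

d = 123 ≡ 3 (mod 4), so O_K = ℤ[√123] and disc(K) = 4d = 492.
9013 ∤ 492, so 9013 is unramified.
(123/9013) = 123^4506 mod 9013 = 9012, giving Legendre symbol -1.
Legendre symbol -1 ⇒ 9013 is inert.

9013 remains inert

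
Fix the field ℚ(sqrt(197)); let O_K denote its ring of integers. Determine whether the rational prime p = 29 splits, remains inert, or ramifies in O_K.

29 splits in O_K

d = 197 ≡ 1 (mod 4), so O_K = ℤ[(1+√197)/2] and disc(K) = d = 197.
Since gcd(29, 197) = 1 the prime 29 does not ramify.
(197/29) = 23^14 mod 29 = 1, giving Legendre symbol 1.
d is a quadratic residue mod p, hence 29 splits in O_K.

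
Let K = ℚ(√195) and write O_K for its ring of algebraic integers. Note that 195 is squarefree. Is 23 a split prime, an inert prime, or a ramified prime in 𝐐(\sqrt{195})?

p is inert

195 mod 4 = 3, hence disc K = 4·195 = 780 and O_K = ℤ[√195].
Since gcd(23, 780) = 1 the prime 23 does not ramify.
Legendre symbol by Euler's criterion: (195/23) ≡ 195^11 ≡ 22 (mod 23), i.e. (195/23) = -1.
(195/23) = -1, so 23 is inert.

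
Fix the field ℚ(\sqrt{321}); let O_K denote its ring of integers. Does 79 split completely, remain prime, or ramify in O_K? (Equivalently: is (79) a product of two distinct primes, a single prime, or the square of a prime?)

p splits

d = 321 ≡ 1 (mod 4), so O_K = ℤ[(1+√321)/2] and disc(K) = d = 321.
79 ∤ 321, so 79 is unramified.
Legendre symbol by Euler's criterion: (321/79) ≡ 321^39 ≡ 1 (mod 79), i.e. (321/79) = 1.
(321/79) = 1, so 79 splits.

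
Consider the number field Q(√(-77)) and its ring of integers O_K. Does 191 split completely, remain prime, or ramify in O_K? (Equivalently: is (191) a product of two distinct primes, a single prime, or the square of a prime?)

-77 mod 4 = 3, hence disc K = 4·(-77) = -308 and O_K = ℤ[√-77].
Since gcd(191, -308) = 1 the prime 191 does not ramify.
(-77/191) = 114^95 mod 191 = 190, giving Legendre symbol -1.
d is a non-residue mod p, hence 191 remains inert in O_K.

inert — (191) stays prime in O_K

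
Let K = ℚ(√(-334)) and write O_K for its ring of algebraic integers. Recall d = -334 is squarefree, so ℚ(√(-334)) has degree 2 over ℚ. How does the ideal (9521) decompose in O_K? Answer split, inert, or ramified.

-334 mod 4 = 2, hence disc K = 4·(-334) = -1336 and O_K = ℤ[√-334].
9521 ∤ -1336, so 9521 is unramified.
(-334/9521) = 9187^4760 mod 9521 = 1, giving Legendre symbol 1.
(-334/9521) = 1, so 9521 splits.

splits completely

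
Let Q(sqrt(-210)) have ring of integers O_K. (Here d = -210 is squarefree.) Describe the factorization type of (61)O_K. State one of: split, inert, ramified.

61 splits in O_K

d = -210 ≡ 2 (mod 4), so O_K = ℤ[√-210] and disc(K) = 4d = -840.
61 ∤ -840, so 61 is unramified.
Legendre symbol by Euler's criterion: (-210/61) ≡ (-210)^30 ≡ 1 (mod 61), i.e. (-210/61) = 1.
d is a quadratic residue mod p, hence 61 splits in O_K.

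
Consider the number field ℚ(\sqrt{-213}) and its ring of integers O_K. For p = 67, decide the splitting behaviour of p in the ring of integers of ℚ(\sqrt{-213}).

Since -213 ≢ 1 mod 4, the ring of integers is ℤ[√-213] with discriminant 4·(-213) = -852.
disc(K) = -852 is not divisible by 67; 67 is unramified.
Compute (-213/67) via Euler: 55^((67-1)/2) mod 67 = 1, so (-213/67) = 1.
d is a quadratic residue mod p, hence 67 splits in O_K.

split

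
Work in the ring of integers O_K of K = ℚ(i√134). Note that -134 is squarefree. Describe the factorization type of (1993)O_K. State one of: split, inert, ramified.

p is inert

Since -134 ≢ 1 mod 4, the ring of integers is ℤ[√-134] with discriminant 4·(-134) = -536.
1993 ∤ -536, so 1993 is unramified.
Compute (-134/1993) via Euler: 1859^((1993-1)/2) mod 1993 = 1992, so (-134/1993) = -1.
(-134/1993) = -1, so 1993 is inert.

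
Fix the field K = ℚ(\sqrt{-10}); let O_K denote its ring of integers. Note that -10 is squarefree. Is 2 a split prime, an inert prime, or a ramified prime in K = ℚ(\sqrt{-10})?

2 is ramified

Since -10 ≢ 1 mod 4, the ring of integers is ℤ[√-10] with discriminant 4·(-10) = -40.
Ramification test: 2 | -40. The prime 2 ramifies in K.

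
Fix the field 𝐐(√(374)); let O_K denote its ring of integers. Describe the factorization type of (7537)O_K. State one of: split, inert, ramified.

7537 splits in O_K

374 mod 4 = 2, hence disc K = 4·374 = 1496 and O_K = ℤ[√374].
7537 ∤ 1496, so 7537 is unramified.
(374/7537) = 374^3768 mod 7537 = 1, giving Legendre symbol 1.
d is a quadratic residue mod p, hence 7537 splits in O_K.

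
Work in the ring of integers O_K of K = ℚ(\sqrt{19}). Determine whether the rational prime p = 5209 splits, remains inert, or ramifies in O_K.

d = 19 ≡ 3 (mod 4), so O_K = ℤ[√19] and disc(K) = 4d = 76.
disc(K) = 76 is not divisible by 5209; 5209 is unramified.
Compute (19/5209) via Euler: 19^((5209-1)/2) mod 5209 = 5208, so (19/5209) = -1.
Legendre symbol -1 ⇒ 5209 is inert.

5209 remains inert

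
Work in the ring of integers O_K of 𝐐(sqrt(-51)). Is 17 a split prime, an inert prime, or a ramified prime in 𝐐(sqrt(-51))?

17 is ramified

d = -51 ≡ 1 (mod 4), so O_K = ℤ[(1+√-51)/2] and disc(K) = d = -51.
17 divides disc(K) = -51, so 17 ramifies.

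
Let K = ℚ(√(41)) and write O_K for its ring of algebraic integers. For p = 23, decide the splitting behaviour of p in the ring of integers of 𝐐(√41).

Since 41 ≡ 1 mod 4, the ring of integers is ℤ[(1+√41)/2] with discriminant 41.
disc(K) = 41 is not divisible by 23; 23 is unramified.
(41/23) = 18^11 mod 23 = 1, giving Legendre symbol 1.
Legendre symbol 1 ⇒ 23 is split.

split — (23) = 𝔭₁𝔭₂ with 𝔭₁ ≠ 𝔭₂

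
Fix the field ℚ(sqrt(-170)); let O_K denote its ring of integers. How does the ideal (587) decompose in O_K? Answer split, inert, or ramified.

inert — (587) stays prime in O_K

-170 mod 4 = 2, hence disc K = 4·(-170) = -680 and O_K = ℤ[√-170].
disc(K) = -680 is not divisible by 587; 587 is unramified.
Compute (-170/587) via Euler: 417^((587-1)/2) mod 587 = 586, so (-170/587) = -1.
d is a non-residue mod p, hence 587 remains inert in O_K.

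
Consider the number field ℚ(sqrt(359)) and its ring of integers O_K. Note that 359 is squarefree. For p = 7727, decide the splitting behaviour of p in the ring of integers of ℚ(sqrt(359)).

inert — (7727) stays prime in O_K

Since 359 ≢ 1 mod 4, the ring of integers is ℤ[√359] with discriminant 4·359 = 1436.
Since gcd(7727, 1436) = 1 the prime 7727 does not ramify.
Legendre symbol by Euler's criterion: (359/7727) ≡ 359^3863 ≡ 7726 (mod 7727), i.e. (359/7727) = -1.
(359/7727) = -1, so 7727 is inert.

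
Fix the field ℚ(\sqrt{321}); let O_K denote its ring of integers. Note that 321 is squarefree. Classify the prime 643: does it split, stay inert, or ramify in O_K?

Since 321 ≡ 1 mod 4, the ring of integers is ℤ[(1+√321)/2] with discriminant 321.
643 ∤ 321, so 643 is unramified.
Legendre symbol by Euler's criterion: (321/643) ≡ 321^321 ≡ 1 (mod 643), i.e. (321/643) = 1.
Legendre symbol 1 ⇒ 643 is split.

splits completely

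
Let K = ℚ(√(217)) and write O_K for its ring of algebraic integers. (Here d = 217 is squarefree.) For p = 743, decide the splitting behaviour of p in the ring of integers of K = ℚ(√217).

inert

d = 217 ≡ 1 (mod 4), so O_K = ℤ[(1+√217)/2] and disc(K) = d = 217.
disc(K) = 217 is not divisible by 743; 743 is unramified.
(217/743) = 217^371 mod 743 = 742, giving Legendre symbol -1.
(217/743) = -1, so 743 is inert.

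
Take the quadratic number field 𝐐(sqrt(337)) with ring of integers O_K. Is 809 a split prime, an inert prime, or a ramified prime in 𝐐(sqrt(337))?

inert

337 mod 4 = 1, hence disc K = 337 and O_K = ℤ[(1+√337)/2].
disc(K) = 337 is not divisible by 809; 809 is unramified.
(337/809) = 337^404 mod 809 = 808, giving Legendre symbol -1.
(337/809) = -1, so 809 is inert.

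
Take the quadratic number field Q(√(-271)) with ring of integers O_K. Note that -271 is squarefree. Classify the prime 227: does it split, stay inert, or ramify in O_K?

d = -271 ≡ 1 (mod 4), so O_K = ℤ[(1+√-271)/2] and disc(K) = d = -271.
disc(K) = -271 is not divisible by 227; 227 is unramified.
Euler's criterion: (-271)^113 mod 227 = 226. Thus (-271|227) = -1.
d is a non-residue mod p, hence 227 remains inert in O_K.

227 remains inert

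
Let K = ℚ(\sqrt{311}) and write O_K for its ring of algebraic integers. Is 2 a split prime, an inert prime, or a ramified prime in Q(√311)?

Since 311 ≢ 1 mod 4, the ring of integers is ℤ[√311] with discriminant 4·311 = 1244.
2 divides disc(K) = 1244, so 2 ramifies.

2 is ramified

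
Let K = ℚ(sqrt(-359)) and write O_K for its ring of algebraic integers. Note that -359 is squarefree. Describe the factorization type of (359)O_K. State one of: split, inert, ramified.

ramified — (359) = 𝔭²

-359 mod 4 = 1, hence disc K = -359 and O_K = ℤ[(1+√-359)/2].
disc(K) = -359 = 359·(-1), so p = 359 is ramified.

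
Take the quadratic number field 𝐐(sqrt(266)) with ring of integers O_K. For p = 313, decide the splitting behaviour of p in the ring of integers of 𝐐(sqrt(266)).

Since 266 ≢ 1 mod 4, the ring of integers is ℤ[√266] with discriminant 4·266 = 1064.
Since gcd(313, 1064) = 1 the prime 313 does not ramify.
Euler's criterion: 266^156 mod 313 = 312. Thus (266|313) = -1.
Legendre symbol -1 ⇒ 313 is inert.

inert — (313) stays prime in O_K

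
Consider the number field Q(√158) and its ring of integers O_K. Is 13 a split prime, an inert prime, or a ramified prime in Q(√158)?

inert — (13) stays prime in O_K

Since 158 ≢ 1 mod 4, the ring of integers is ℤ[√158] with discriminant 4·158 = 632.
disc(K) = 632 is not divisible by 13; 13 is unramified.
Euler's criterion: 158^6 mod 13 = 12. Thus (158|13) = -1.
(158/13) = -1, so 13 is inert.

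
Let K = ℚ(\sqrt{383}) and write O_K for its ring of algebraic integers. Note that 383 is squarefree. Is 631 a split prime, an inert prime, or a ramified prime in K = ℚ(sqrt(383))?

d = 383 ≡ 3 (mod 4), so O_K = ℤ[√383] and disc(K) = 4d = 1532.
631 ∤ 1532, so 631 is unramified.
Euler's criterion: 383^315 mod 631 = 630. Thus (383|631) = -1.
d is a non-residue mod p, hence 631 remains inert in O_K.

inert — (631) stays prime in O_K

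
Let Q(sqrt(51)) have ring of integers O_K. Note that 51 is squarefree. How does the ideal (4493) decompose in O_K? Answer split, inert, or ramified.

splits completely

51 mod 4 = 3, hence disc K = 4·51 = 204 and O_K = ℤ[√51].
4493 ∤ 204, so 4493 is unramified.
Euler's criterion: 51^2246 mod 4493 = 1. Thus (51|4493) = 1.
Legendre symbol 1 ⇒ 4493 is split.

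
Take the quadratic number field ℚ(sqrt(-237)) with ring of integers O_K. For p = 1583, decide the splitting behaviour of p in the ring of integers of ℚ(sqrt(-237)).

Since -237 ≢ 1 mod 4, the ring of integers is ℤ[√-237] with discriminant 4·(-237) = -948.
1583 ∤ -948, so 1583 is unramified.
Legendre symbol by Euler's criterion: (-237/1583) ≡ (-237)^791 ≡ 1582 (mod 1583), i.e. (-237/1583) = -1.
(-237/1583) = -1, so 1583 is inert.

1583 remains inert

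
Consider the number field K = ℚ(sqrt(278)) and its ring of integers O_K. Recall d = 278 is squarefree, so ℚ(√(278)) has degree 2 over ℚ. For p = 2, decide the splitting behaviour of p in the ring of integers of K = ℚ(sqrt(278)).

Since 278 ≢ 1 mod 4, the ring of integers is ℤ[√278] with discriminant 4·278 = 1112.
disc(K) = 1112 = 2·556, so p = 2 is ramified.

p ramifies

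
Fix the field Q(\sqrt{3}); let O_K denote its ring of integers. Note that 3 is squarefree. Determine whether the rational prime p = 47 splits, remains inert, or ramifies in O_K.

d = 3 ≡ 3 (mod 4), so O_K = ℤ[√3] and disc(K) = 4d = 12.
disc(K) = 12 is not divisible by 47; 47 is unramified.
Euler's criterion: 3^23 mod 47 = 1. Thus (3|47) = 1.
d is a quadratic residue mod p, hence 47 splits in O_K.

split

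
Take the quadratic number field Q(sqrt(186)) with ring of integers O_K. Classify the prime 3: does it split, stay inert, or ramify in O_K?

186 mod 4 = 2, hence disc K = 4·186 = 744 and O_K = ℤ[√186].
Ramification test: 3 | 744. The prime 3 ramifies in K.

3 is ramified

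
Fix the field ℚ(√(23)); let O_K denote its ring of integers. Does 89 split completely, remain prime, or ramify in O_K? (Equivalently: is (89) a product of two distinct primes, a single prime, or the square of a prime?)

inert

d = 23 ≡ 3 (mod 4), so O_K = ℤ[√23] and disc(K) = 4d = 92.
Since gcd(89, 92) = 1 the prime 89 does not ramify.
Legendre symbol by Euler's criterion: (23/89) ≡ 23^44 ≡ 88 (mod 89), i.e. (23/89) = -1.
Legendre symbol -1 ⇒ 89 is inert.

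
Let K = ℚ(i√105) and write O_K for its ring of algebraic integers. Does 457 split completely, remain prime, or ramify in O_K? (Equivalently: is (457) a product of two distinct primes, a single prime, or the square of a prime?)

-105 mod 4 = 3, hence disc K = 4·(-105) = -420 and O_K = ℤ[√-105].
disc(K) = -420 is not divisible by 457; 457 is unramified.
Euler's criterion: (-105)^228 mod 457 = 456. Thus (-105|457) = -1.
d is a non-residue mod p, hence 457 remains inert in O_K.

remains prime (inert)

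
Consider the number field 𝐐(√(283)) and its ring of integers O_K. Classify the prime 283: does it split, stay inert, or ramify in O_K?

p ramifies

d = 283 ≡ 3 (mod 4), so O_K = ℤ[√283] and disc(K) = 4d = 1132.
Ramification test: 283 | 1132. The prime 283 ramifies in K.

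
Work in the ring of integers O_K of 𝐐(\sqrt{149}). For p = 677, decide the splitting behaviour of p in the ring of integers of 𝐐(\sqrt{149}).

splits completely

Since 149 ≡ 1 mod 4, the ring of integers is ℤ[(1+√149)/2] with discriminant 149.
disc(K) = 149 is not divisible by 677; 677 is unramified.
Compute (149/677) via Euler: 149^((677-1)/2) mod 677 = 1, so (149/677) = 1.
Legendre symbol 1 ⇒ 677 is split.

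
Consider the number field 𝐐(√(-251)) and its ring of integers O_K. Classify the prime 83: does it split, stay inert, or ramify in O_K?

-251 mod 4 = 1, hence disc K = -251 and O_K = ℤ[(1+√-251)/2].
Since gcd(83, -251) = 1 the prime 83 does not ramify.
(-251/83) = 81^41 mod 83 = 1, giving Legendre symbol 1.
Legendre symbol 1 ⇒ 83 is split.

p splits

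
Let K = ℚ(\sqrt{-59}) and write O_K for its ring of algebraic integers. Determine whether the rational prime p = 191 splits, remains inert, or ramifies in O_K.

inert

d = -59 ≡ 1 (mod 4), so O_K = ℤ[(1+√-59)/2] and disc(K) = d = -59.
disc(K) = -59 is not divisible by 191; 191 is unramified.
Compute (-59/191) via Euler: 132^((191-1)/2) mod 191 = 190, so (-59/191) = -1.
d is a non-residue mod p, hence 191 remains inert in O_K.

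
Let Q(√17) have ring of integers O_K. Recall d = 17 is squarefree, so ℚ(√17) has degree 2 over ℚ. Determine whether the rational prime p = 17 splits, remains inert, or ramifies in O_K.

ramified — (17) = 𝔭²

Since 17 ≡ 1 mod 4, the ring of integers is ℤ[(1+√17)/2] with discriminant 17.
Ramification test: 17 | 17. The prime 17 ramifies in K.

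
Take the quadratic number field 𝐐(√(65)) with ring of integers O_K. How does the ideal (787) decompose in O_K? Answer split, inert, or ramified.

787 splits in O_K

Since 65 ≡ 1 mod 4, the ring of integers is ℤ[(1+√65)/2] with discriminant 65.
Since gcd(787, 65) = 1 the prime 787 does not ramify.
Compute (65/787) via Euler: 65^((787-1)/2) mod 787 = 1, so (65/787) = 1.
(65/787) = 1, so 787 splits.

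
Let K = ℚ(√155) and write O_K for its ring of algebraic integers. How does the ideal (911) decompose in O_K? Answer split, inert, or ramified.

Since 155 ≢ 1 mod 4, the ring of integers is ℤ[√155] with discriminant 4·155 = 620.
911 ∤ 620, so 911 is unramified.
Euler's criterion: 155^455 mod 911 = 1. Thus (155|911) = 1.
d is a quadratic residue mod p, hence 911 splits in O_K.

split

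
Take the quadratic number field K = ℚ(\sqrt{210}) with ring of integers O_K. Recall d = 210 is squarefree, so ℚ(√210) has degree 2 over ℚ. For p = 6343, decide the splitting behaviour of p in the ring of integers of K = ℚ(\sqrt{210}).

Since 210 ≢ 1 mod 4, the ring of integers is ℤ[√210] with discriminant 4·210 = 840.
disc(K) = 840 is not divisible by 6343; 6343 is unramified.
Compute (210/6343) via Euler: 210^((6343-1)/2) mod 6343 = 6342, so (210/6343) = -1.
d is a non-residue mod p, hence 6343 remains inert in O_K.

inert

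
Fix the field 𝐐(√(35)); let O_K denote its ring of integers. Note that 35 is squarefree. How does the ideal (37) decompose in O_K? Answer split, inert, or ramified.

inert — (37) stays prime in O_K

d = 35 ≡ 3 (mod 4), so O_K = ℤ[√35] and disc(K) = 4d = 140.
37 ∤ 140, so 37 is unramified.
Euler's criterion: 35^18 mod 37 = 36. Thus (35|37) = -1.
(35/37) = -1, so 37 is inert.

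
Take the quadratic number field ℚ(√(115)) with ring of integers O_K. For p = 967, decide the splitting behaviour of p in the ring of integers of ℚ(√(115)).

p splits

115 mod 4 = 3, hence disc K = 4·115 = 460 and O_K = ℤ[√115].
Since gcd(967, 460) = 1 the prime 967 does not ramify.
Euler's criterion: 115^483 mod 967 = 1. Thus (115|967) = 1.
Legendre symbol 1 ⇒ 967 is split.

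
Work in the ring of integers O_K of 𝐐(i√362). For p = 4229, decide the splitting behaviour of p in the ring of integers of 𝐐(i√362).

Since -362 ≢ 1 mod 4, the ring of integers is ℤ[√-362] with discriminant 4·(-362) = -1448.
Since gcd(4229, -1448) = 1 the prime 4229 does not ramify.
Legendre symbol by Euler's criterion: (-362/4229) ≡ (-362)^2114 ≡ 1 (mod 4229), i.e. (-362/4229) = 1.
(-362/4229) = 1, so 4229 splits.

4229 splits in O_K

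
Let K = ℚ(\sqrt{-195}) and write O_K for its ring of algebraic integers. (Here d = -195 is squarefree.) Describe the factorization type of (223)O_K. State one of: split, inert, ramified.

splits completely

d = -195 ≡ 1 (mod 4), so O_K = ℤ[(1+√-195)/2] and disc(K) = d = -195.
Since gcd(223, -195) = 1 the prime 223 does not ramify.
(-195/223) = 28^111 mod 223 = 1, giving Legendre symbol 1.
d is a quadratic residue mod p, hence 223 splits in O_K.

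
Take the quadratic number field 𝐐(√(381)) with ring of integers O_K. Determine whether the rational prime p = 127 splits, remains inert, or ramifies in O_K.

d = 381 ≡ 1 (mod 4), so O_K = ℤ[(1+√381)/2] and disc(K) = d = 381.
127 divides disc(K) = 381, so 127 ramifies.

127 is ramified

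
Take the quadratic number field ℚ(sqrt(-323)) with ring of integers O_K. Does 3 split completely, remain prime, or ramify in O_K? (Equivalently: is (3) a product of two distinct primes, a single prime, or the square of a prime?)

Since -323 ≡ 1 mod 4, the ring of integers is ℤ[(1+√-323)/2] with discriminant -323.
3 ∤ -323, so 3 is unramified.
Legendre symbol by Euler's criterion: (-323/3) ≡ (-323)^1 ≡ 1 (mod 3), i.e. (-323/3) = 1.
(-323/3) = 1, so 3 splits.

3 splits in O_K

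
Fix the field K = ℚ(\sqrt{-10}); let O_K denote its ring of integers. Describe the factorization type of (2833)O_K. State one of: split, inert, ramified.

2833 remains inert

d = -10 ≡ 2 (mod 4), so O_K = ℤ[√-10] and disc(K) = 4d = -40.
disc(K) = -40 is not divisible by 2833; 2833 is unramified.
Euler's criterion: (-10)^1416 mod 2833 = 2832. Thus (-10|2833) = -1.
d is a non-residue mod p, hence 2833 remains inert in O_K.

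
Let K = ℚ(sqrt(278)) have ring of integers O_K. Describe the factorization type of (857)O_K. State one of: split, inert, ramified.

inert

278 mod 4 = 2, hence disc K = 4·278 = 1112 and O_K = ℤ[√278].
Since gcd(857, 1112) = 1 the prime 857 does not ramify.
Legendre symbol by Euler's criterion: (278/857) ≡ 278^428 ≡ 856 (mod 857), i.e. (278/857) = -1.
Legendre symbol -1 ⇒ 857 is inert.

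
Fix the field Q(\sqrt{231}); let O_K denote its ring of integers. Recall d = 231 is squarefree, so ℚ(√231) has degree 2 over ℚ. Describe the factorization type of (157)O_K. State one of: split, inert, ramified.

inert — (157) stays prime in O_K

Since 231 ≢ 1 mod 4, the ring of integers is ℤ[√231] with discriminant 4·231 = 924.
disc(K) = 924 is not divisible by 157; 157 is unramified.
Compute (231/157) via Euler: 74^((157-1)/2) mod 157 = 156, so (231/157) = -1.
Legendre symbol -1 ⇒ 157 is inert.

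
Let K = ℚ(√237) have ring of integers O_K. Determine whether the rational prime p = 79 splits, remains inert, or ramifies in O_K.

d = 237 ≡ 1 (mod 4), so O_K = ℤ[(1+√237)/2] and disc(K) = d = 237.
79 divides disc(K) = 237, so 79 ramifies.

79 is ramified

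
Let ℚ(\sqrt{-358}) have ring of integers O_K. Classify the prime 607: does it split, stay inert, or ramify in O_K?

splits completely

d = -358 ≡ 2 (mod 4), so O_K = ℤ[√-358] and disc(K) = 4d = -1432.
disc(K) = -1432 is not divisible by 607; 607 is unramified.
Compute (-358/607) via Euler: 249^((607-1)/2) mod 607 = 1, so (-358/607) = 1.
Legendre symbol 1 ⇒ 607 is split.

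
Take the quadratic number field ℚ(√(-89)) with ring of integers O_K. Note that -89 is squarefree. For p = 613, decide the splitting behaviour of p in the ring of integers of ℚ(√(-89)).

splits completely

-89 mod 4 = 3, hence disc K = 4·(-89) = -356 and O_K = ℤ[√-89].
613 ∤ -356, so 613 is unramified.
Compute (-89/613) via Euler: 524^((613-1)/2) mod 613 = 1, so (-89/613) = 1.
(-89/613) = 1, so 613 splits.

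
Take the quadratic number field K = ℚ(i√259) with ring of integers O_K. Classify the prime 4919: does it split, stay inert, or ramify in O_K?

split

-259 mod 4 = 1, hence disc K = -259 and O_K = ℤ[(1+√-259)/2].
Since gcd(4919, -259) = 1 the prime 4919 does not ramify.
Euler's criterion: (-259)^2459 mod 4919 = 1. Thus (-259|4919) = 1.
Legendre symbol 1 ⇒ 4919 is split.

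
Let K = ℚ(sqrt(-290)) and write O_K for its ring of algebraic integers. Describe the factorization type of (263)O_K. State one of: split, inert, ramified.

d = -290 ≡ 2 (mod 4), so O_K = ℤ[√-290] and disc(K) = 4d = -1160.
disc(K) = -1160 is not divisible by 263; 263 is unramified.
(-290/263) = 236^131 mod 263 = 262, giving Legendre symbol -1.
Legendre symbol -1 ⇒ 263 is inert.

inert — (263) stays prime in O_K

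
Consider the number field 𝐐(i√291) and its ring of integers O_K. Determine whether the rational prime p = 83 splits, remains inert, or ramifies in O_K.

splits completely

-291 mod 4 = 1, hence disc K = -291 and O_K = ℤ[(1+√-291)/2].
disc(K) = -291 is not divisible by 83; 83 is unramified.
Legendre symbol by Euler's criterion: (-291/83) ≡ (-291)^41 ≡ 1 (mod 83), i.e. (-291/83) = 1.
(-291/83) = 1, so 83 splits.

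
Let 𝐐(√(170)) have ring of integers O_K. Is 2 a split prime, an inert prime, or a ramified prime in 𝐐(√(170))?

ramified — (2) = 𝔭²

170 mod 4 = 2, hence disc K = 4·170 = 680 and O_K = ℤ[√170].
disc(K) = 680 = 2·340, so p = 2 is ramified.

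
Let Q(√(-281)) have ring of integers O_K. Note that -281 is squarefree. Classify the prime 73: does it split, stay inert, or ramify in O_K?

Since -281 ≢ 1 mod 4, the ring of integers is ℤ[√-281] with discriminant 4·(-281) = -1124.
73 ∤ -1124, so 73 is unramified.
Compute (-281/73) via Euler: 11^((73-1)/2) mod 73 = 72, so (-281/73) = -1.
(-281/73) = -1, so 73 is inert.

p is inert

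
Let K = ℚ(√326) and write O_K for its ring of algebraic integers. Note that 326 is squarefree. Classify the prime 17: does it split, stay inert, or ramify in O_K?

inert

Since 326 ≢ 1 mod 4, the ring of integers is ℤ[√326] with discriminant 4·326 = 1304.
Since gcd(17, 1304) = 1 the prime 17 does not ramify.
(326/17) = 3^8 mod 17 = 16, giving Legendre symbol -1.
d is a non-residue mod p, hence 17 remains inert in O_K.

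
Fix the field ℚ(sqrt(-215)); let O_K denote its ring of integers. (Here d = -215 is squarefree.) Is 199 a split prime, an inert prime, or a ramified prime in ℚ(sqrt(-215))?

remains prime (inert)

d = -215 ≡ 1 (mod 4), so O_K = ℤ[(1+√-215)/2] and disc(K) = d = -215.
199 ∤ -215, so 199 is unramified.
Euler's criterion: (-215)^99 mod 199 = 198. Thus (-215|199) = -1.
(-215/199) = -1, so 199 is inert.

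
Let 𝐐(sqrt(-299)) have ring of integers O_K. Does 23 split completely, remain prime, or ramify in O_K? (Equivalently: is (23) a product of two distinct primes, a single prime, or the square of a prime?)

ramified

-299 mod 4 = 1, hence disc K = -299 and O_K = ℤ[(1+√-299)/2].
Ramification test: 23 | -299. The prime 23 ramifies in K.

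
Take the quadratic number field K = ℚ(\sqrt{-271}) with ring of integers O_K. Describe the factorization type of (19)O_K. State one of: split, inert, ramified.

d = -271 ≡ 1 (mod 4), so O_K = ℤ[(1+√-271)/2] and disc(K) = d = -271.
disc(K) = -271 is not divisible by 19; 19 is unramified.
Legendre symbol by Euler's criterion: (-271/19) ≡ (-271)^9 ≡ 18 (mod 19), i.e. (-271/19) = -1.
d is a non-residue mod p, hence 19 remains inert in O_K.

p is inert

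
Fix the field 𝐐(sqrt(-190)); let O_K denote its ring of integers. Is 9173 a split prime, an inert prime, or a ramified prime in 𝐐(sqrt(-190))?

9173 remains inert

d = -190 ≡ 2 (mod 4), so O_K = ℤ[√-190] and disc(K) = 4d = -760.
Since gcd(9173, -760) = 1 the prime 9173 does not ramify.
(-190/9173) = 8983^4586 mod 9173 = 9172, giving Legendre symbol -1.
Legendre symbol -1 ⇒ 9173 is inert.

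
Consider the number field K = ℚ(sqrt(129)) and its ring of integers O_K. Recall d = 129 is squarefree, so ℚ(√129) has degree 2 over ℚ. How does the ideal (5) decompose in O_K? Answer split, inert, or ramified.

5 splits in O_K

d = 129 ≡ 1 (mod 4), so O_K = ℤ[(1+√129)/2] and disc(K) = d = 129.
disc(K) = 129 is not divisible by 5; 5 is unramified.
Legendre symbol by Euler's criterion: (129/5) ≡ 129^2 ≡ 1 (mod 5), i.e. (129/5) = 1.
d is a quadratic residue mod p, hence 5 splits in O_K.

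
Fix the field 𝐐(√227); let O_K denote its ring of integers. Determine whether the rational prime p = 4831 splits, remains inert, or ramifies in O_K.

inert — (4831) stays prime in O_K

d = 227 ≡ 3 (mod 4), so O_K = ℤ[√227] and disc(K) = 4d = 908.
4831 ∤ 908, so 4831 is unramified.
Compute (227/4831) via Euler: 227^((4831-1)/2) mod 4831 = 4830, so (227/4831) = -1.
d is a non-residue mod p, hence 4831 remains inert in O_K.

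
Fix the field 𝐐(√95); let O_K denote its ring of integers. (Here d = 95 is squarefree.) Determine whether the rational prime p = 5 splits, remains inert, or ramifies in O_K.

Since 95 ≢ 1 mod 4, the ring of integers is ℤ[√95] with discriminant 4·95 = 380.
Ramification test: 5 | 380. The prime 5 ramifies in K.

ramified — (5) = 𝔭²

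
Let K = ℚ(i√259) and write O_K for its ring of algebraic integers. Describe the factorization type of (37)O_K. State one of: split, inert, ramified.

ramified

Since -259 ≡ 1 mod 4, the ring of integers is ℤ[(1+√-259)/2] with discriminant -259.
disc(K) = -259 = 37·(-7), so p = 37 is ramified.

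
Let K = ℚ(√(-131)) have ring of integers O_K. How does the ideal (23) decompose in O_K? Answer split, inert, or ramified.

Since -131 ≡ 1 mod 4, the ring of integers is ℤ[(1+√-131)/2] with discriminant -131.
disc(K) = -131 is not divisible by 23; 23 is unramified.
Euler's criterion: (-131)^11 mod 23 = 22. Thus (-131|23) = -1.
d is a non-residue mod p, hence 23 remains inert in O_K.

inert — (23) stays prime in O_K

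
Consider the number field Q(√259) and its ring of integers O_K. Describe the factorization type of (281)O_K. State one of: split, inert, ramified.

Since 259 ≢ 1 mod 4, the ring of integers is ℤ[√259] with discriminant 4·259 = 1036.
281 ∤ 1036, so 281 is unramified.
(259/281) = 259^140 mod 281 = 280, giving Legendre symbol -1.
Legendre symbol -1 ⇒ 281 is inert.

inert — (281) stays prime in O_K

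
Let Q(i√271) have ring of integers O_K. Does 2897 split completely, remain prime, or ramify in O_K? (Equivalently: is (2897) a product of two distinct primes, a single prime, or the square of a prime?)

Since -271 ≡ 1 mod 4, the ring of integers is ℤ[(1+√-271)/2] with discriminant -271.
Since gcd(2897, -271) = 1 the prime 2897 does not ramify.
Compute (-271/2897) via Euler: 2626^((2897-1)/2) mod 2897 = 1, so (-271/2897) = 1.
d is a quadratic residue mod p, hence 2897 splits in O_K.

p splits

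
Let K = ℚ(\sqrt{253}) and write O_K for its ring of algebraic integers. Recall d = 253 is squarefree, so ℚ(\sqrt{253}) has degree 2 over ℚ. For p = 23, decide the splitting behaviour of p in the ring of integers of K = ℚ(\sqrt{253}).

p ramifies

d = 253 ≡ 1 (mod 4), so O_K = ℤ[(1+√253)/2] and disc(K) = d = 253.
Ramification test: 23 | 253. The prime 23 ramifies in K.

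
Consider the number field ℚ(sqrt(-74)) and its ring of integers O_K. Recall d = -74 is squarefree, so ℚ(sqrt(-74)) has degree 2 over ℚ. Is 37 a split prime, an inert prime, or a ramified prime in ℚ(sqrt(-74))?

ramifies in O_K

d = -74 ≡ 2 (mod 4), so O_K = ℤ[√-74] and disc(K) = 4d = -296.
disc(K) = -296 = 37·(-8), so p = 37 is ramified.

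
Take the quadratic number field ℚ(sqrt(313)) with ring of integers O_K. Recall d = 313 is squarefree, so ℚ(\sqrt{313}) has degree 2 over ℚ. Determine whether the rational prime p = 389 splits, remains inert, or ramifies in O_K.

split — (389) = 𝔭₁𝔭₂ with 𝔭₁ ≠ 𝔭₂

Since 313 ≡ 1 mod 4, the ring of integers is ℤ[(1+√313)/2] with discriminant 313.
disc(K) = 313 is not divisible by 389; 389 is unramified.
Legendre symbol by Euler's criterion: (313/389) ≡ 313^194 ≡ 1 (mod 389), i.e. (313/389) = 1.
Legendre symbol 1 ⇒ 389 is split.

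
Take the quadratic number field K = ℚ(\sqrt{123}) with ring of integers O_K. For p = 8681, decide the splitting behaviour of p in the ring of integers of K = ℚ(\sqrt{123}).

splits completely

d = 123 ≡ 3 (mod 4), so O_K = ℤ[√123] and disc(K) = 4d = 492.
disc(K) = 492 is not divisible by 8681; 8681 is unramified.
Legendre symbol by Euler's criterion: (123/8681) ≡ 123^4340 ≡ 1 (mod 8681), i.e. (123/8681) = 1.
Legendre symbol 1 ⇒ 8681 is split.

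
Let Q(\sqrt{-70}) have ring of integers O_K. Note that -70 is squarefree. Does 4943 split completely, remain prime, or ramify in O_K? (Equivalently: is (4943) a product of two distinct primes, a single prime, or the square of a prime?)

Since -70 ≢ 1 mod 4, the ring of integers is ℤ[√-70] with discriminant 4·(-70) = -280.
disc(K) = -280 is not divisible by 4943; 4943 is unramified.
Compute (-70/4943) via Euler: 4873^((4943-1)/2) mod 4943 = 4942, so (-70/4943) = -1.
Legendre symbol -1 ⇒ 4943 is inert.

4943 remains inert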